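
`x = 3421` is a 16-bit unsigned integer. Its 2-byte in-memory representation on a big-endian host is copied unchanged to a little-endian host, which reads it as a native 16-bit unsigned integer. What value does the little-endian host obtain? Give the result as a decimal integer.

23821

3421 in 16-bit hexadecimal is 0x0D5D.
Stored big-endian, the bytes at ascending addresses are 0D 5D.
Read back as little-endian, the first byte is least significant, giving 0x5D0D.
0x5D0D = 23821.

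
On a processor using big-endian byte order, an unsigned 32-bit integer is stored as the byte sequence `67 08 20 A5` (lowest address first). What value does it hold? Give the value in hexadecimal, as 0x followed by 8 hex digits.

Big-endian: lowest address holds the most-significant byte.
The bytes are already most-significant first: 0x670820A5.

0x670820A5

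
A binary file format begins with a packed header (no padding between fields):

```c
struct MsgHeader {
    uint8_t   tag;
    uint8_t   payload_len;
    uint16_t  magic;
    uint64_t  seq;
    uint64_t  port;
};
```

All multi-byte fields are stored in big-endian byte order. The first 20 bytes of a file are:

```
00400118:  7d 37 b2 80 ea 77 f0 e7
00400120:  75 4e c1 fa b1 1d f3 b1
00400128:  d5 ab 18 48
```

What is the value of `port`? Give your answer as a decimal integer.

`port` follows `tag` (1 B), `payload_len` (1 B), `magic` (2 B), `seq` (8 B), so it starts at offset 1 + 1 + 2 + 8 = 12 and occupies 8 bytes.
Bytes at offsets 12..19: B1 1D F3 B1 D5 AB 18 48.
Big-endian stores the most-significant byte at the lowest address.
The bytes are already most-significant first: 0xB11DF3B1D5AB1848.
0xB11DF3B1D5AB1848 = 12762624864157374536.

12762624864157374536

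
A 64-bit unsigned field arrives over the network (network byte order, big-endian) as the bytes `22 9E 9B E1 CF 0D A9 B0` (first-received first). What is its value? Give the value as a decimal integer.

2494602637753559472

In big-endian order the high byte comes first in memory.
The bytes are already most-significant first: 0x229E9BE1CF0DA9B0.
0x229E9BE1CF0DA9B0 = 2494602637753559472.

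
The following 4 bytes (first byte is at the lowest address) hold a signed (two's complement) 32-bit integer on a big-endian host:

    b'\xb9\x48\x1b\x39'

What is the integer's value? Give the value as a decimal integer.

Big-endian stores the most-significant byte at the lowest address.
The bytes are already most-significant first: 0xB9481B39.
Top bit is set, so as a signed 32-bit value this is 0xB9481B39 − 2^32 = -1186456775.

-1186456775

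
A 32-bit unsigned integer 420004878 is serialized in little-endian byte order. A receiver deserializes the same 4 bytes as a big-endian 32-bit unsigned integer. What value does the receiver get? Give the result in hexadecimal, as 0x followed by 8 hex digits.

420004878 in 32-bit hexadecimal is 0x1908C40E.
Stored little-endian, the bytes at ascending addresses are 0E C4 08 19.
Read back as big-endian, the last byte is least significant, giving 0x0EC40819.

0x0EC40819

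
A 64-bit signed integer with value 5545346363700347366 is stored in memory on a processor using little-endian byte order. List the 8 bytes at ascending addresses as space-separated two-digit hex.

E6 01 DD 24 23 07 F5 4C

5545346363700347366 in hexadecimal, padded to 64 bits, is 0x4CF5072324DD01E6.
Split into bytes (most-significant first): 4C F5 07 23 24 DD 01 E6.
Little-endian: lowest address holds the least-significant byte.
So at ascending addresses the bytes are E6 01 DD 24 23 07 F5 4C.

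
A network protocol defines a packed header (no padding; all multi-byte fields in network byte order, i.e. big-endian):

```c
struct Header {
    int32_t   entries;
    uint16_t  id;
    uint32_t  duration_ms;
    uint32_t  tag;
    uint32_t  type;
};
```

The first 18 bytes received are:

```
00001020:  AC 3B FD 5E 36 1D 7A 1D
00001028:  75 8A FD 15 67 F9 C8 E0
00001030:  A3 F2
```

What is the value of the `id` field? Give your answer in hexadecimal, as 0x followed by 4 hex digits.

0x361D

`id` follows `entries` (4 bytes), so it starts at byte offset 4 and occupies 2 bytes.
Bytes at offsets 4..5: 36 1D.
In big-endian order the high byte comes first in memory.
The bytes are already most-significant first: 0x361D.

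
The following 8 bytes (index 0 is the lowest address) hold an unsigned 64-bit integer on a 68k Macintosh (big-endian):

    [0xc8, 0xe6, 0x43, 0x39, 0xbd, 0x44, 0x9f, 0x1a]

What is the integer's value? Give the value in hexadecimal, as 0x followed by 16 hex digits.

In big-endian order the high byte comes first in memory.
The bytes are already most-significant first: 0xC8E64339BD449F1A.

0xC8E64339BD449F1A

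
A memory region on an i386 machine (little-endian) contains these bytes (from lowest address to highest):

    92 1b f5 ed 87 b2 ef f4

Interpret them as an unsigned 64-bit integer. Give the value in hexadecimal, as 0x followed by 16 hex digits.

Little-endian: lowest address holds the least-significant byte.
Reassemble most-significant byte first: F4 EF B2 87 ED F5 1B 92 → 0xF4EFB287EDF51B92.

0xF4EFB287EDF51B92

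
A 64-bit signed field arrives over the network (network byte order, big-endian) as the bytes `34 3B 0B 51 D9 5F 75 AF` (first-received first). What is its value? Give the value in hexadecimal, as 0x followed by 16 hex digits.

0x343B0B51D95F75AF

Big-endian: lowest address holds the most-significant byte.
The bytes are already most-significant first: 0x343B0B51D95F75AF.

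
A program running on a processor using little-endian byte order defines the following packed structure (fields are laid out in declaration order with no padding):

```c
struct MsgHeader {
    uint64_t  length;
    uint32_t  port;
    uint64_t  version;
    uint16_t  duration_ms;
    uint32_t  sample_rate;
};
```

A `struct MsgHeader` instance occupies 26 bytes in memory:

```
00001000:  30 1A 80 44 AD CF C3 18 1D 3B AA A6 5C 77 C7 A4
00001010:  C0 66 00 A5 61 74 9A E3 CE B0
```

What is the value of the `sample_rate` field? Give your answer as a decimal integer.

2966348698

`sample_rate` follows `length` (8 B), `port` (4 B), `version` (8 B), `duration_ms` (2 B), so it starts at offset 8 + 4 + 8 + 2 = 22 and occupies 4 bytes.
Bytes at offsets 22..25: 9A E3 CE B0.
In little-endian order the low byte comes first in memory.
Reassemble most-significant byte first: B0 CE E3 9A → 0xB0CEE39A.
0xB0CEE39A = 2966348698.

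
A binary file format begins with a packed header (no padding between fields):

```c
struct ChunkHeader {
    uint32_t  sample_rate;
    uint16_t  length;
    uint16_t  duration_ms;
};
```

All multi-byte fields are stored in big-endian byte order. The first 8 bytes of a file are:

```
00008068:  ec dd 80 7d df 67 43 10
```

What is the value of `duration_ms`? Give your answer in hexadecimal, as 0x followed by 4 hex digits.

0x4310

`duration_ms` follows `sample_rate` (4 B), `length` (2 B), so it starts at offset 4 + 2 = 6 and occupies 2 bytes.
Bytes at offsets 6..7: 43 10.
Big-endian stores the most-significant byte at the lowest address.
The bytes are already most-significant first: 0x4310.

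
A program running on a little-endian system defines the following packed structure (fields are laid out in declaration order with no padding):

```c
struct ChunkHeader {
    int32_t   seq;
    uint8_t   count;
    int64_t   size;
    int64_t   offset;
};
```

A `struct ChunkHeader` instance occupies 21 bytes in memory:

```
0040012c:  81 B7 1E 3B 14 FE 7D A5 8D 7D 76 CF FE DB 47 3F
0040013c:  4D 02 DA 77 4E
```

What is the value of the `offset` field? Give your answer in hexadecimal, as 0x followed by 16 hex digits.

0x4E77DA024D3F47DB

`offset` follows `seq` (4 B), `count` (1 B), `size` (8 B), so it starts at offset 4 + 1 + 8 = 13 and occupies 8 bytes.
Bytes at offsets 13..20: DB 47 3F 4D 02 DA 77 4E.
In little-endian order the low byte comes first in memory.
Reassemble most-significant byte first: 4E 77 DA 02 4D 3F 47 DB → 0x4E77DA024D3F47DB.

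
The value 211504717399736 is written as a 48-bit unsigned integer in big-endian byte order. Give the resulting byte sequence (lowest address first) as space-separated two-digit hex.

211504717399736 in hexadecimal, padded to 48 bits, is 0xC05CC78C86B8.
Split into bytes (most-significant first): C0 5C C7 8C 86 B8.
Big-endian: lowest address holds the most-significant byte.
So the memory order matches the most-significant-first order: C0 5C C7 8C 86 B8.

C0 5C C7 8C 86 B8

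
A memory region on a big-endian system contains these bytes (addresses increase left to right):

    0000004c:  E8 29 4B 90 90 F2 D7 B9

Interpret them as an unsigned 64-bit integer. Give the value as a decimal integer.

16728985375123625913

Big-endian: lowest address holds the most-significant byte.
The bytes are already most-significant first: 0xE8294B9090F2D7B9.
0xE8294B9090F2D7B9 = 16728985375123625913.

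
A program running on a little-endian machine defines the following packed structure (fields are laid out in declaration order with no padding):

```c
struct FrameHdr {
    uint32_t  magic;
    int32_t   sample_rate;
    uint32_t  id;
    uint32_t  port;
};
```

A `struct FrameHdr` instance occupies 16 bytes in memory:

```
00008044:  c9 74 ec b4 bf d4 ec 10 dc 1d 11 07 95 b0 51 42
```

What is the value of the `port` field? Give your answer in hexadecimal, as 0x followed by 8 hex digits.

`port` follows `magic` (4 B), `sample_rate` (4 B), `id` (4 B), so it starts at offset 4 + 4 + 4 = 12 and occupies 4 bytes.
Bytes at offsets 12..15: 95 B0 51 42.
Little-endian: lowest address holds the least-significant byte.
Reassemble most-significant byte first: 42 51 B0 95 → 0x4251B095.

0x4251B095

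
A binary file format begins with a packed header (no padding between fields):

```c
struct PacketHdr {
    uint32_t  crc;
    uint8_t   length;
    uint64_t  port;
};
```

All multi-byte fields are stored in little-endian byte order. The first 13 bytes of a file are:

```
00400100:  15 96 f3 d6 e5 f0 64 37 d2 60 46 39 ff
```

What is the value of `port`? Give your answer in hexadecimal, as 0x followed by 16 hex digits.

0xFF394660D23764F0

`port` follows `crc` (4 B), `length` (1 B), so it starts at offset 4 + 1 = 5 and occupies 8 bytes.
Bytes at offsets 5..12: F0 64 37 D2 60 46 39 FF.
Little-endian: lowest address holds the least-significant byte.
Reassemble most-significant byte first: FF 39 46 60 D2 37 64 F0 → 0xFF394660D23764F0.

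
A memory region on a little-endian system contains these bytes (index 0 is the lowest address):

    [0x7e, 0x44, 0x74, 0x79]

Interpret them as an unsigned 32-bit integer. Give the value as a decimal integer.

2037662846

In little-endian order the low byte comes first in memory.
Reassemble most-significant byte first: 79 74 44 7E → 0x7974447E.
0x7974447E = 2037662846.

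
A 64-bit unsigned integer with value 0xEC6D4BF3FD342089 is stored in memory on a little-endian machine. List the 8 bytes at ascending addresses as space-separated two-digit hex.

Split into bytes (most-significant first): EC 6D 4B F3 FD 34 20 89.
Little-endian: lowest address holds the least-significant byte.
So at ascending addresses the bytes are 89 20 34 FD F3 4B 6D EC.

89 20 34 FD F3 4B 6D EC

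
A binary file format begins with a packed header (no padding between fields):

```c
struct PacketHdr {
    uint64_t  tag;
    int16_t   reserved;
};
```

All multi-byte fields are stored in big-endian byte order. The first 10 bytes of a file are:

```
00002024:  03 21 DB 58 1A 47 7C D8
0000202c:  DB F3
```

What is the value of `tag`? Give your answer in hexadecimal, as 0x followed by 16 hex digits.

0x0321DB581A477CD8

`tag` is the first field, at byte offset 0, occupying 8 bytes.
Bytes at offsets 0..7: 03 21 DB 58 1A 47 7C D8.
Big-endian stores the most-significant byte at the lowest address.
The bytes are already most-significant first: 0x0321DB581A477CD8.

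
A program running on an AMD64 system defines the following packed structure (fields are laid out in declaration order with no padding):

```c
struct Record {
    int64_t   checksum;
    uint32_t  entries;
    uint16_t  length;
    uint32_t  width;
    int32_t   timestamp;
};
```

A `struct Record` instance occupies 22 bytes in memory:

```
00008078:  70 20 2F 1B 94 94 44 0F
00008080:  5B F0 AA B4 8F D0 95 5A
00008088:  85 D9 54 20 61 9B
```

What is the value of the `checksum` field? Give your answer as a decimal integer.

`checksum` is the first field, at byte offset 0, occupying 8 bytes.
Bytes at offsets 0..7: 70 20 2F 1B 94 94 44 0F.
Little-endian: lowest address holds the least-significant byte.
Reassemble most-significant byte first: 0F 44 94 94 1B 2F 20 70 → 0x0F4494941B2F2070.
0x0F4494941B2F2070 = 1100167572817387632.

1100167572817387632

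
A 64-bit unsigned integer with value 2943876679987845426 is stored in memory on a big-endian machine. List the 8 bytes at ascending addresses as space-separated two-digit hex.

28 DA C0 3E 3D 3B 59 32

2943876679987845426 in hexadecimal, padded to 64 bits, is 0x28DAC03E3D3B5932.
Split into bytes (most-significant first): 28 DA C0 3E 3D 3B 59 32.
In big-endian order the high byte comes first in memory.
So the memory order matches the most-significant-first order: 28 DA C0 3E 3D 3B 59 32.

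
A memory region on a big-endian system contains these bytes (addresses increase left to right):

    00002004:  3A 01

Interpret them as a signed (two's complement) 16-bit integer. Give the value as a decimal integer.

14849

In big-endian order the high byte comes first in memory.
The bytes are already most-significant first: 0x3A01.
0x3A01 = 14849.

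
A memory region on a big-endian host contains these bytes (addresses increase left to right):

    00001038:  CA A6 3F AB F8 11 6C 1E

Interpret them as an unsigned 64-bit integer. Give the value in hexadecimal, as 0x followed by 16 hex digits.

0xCAA63FABF8116C1E

Big-endian stores the most-significant byte at the lowest address.
The bytes are already most-significant first: 0xCAA63FABF8116C1E.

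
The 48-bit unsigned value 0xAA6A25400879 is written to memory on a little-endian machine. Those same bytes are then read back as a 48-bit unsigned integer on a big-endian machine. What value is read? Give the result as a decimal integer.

Stored little-endian, the bytes at ascending addresses are 79 08 40 25 6A AA.
Read back as big-endian, the last byte is least significant, giving 0x790840256AAA.
0x790840256AAA = 133076342893226.

133076342893226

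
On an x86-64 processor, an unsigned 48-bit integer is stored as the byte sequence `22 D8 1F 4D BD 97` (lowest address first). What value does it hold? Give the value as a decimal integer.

Little-endian: lowest address holds the least-significant byte.
Reassemble most-significant byte first: 97 BD 4D 1F D8 22 → 0x97BD4D1FD822.
0x97BD4D1FD822 = 166839298545698.

166839298545698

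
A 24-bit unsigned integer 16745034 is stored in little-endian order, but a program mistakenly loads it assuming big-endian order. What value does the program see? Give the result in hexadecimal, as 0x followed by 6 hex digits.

16745034 in 24-bit hexadecimal is 0xFF824A.
Stored little-endian, the bytes at ascending addresses are 4A 82 FF.
Read back as big-endian, the last byte is least significant, giving 0x4A82FF.

0x4A82FF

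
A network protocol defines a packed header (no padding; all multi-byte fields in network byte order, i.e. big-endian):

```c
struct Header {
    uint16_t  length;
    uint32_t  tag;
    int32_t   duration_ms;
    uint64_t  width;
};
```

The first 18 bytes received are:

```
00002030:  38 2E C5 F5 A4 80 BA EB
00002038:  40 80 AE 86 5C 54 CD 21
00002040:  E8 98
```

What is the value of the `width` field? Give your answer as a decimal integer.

`width` follows `length` (2 B), `tag` (4 B), `duration_ms` (4 B), so it starts at offset 2 + 4 + 4 = 10 and occupies 8 bytes.
Bytes at offsets 10..17: AE 86 5C 54 CD 21 E8 98.
Big-endian stores the most-significant byte at the lowest address.
The bytes are already most-significant first: 0xAE865C54CD21E898.
0xAE865C54CD21E898 = 12575840528767248536.

12575840528767248536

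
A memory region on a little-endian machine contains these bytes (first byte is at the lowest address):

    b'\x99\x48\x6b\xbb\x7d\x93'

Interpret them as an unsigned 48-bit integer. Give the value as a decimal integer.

Little-endian stores the least-significant byte at the lowest address.
Reassemble most-significant byte first: 93 7D BB 6B 48 99 → 0x937DBB6B4899.
0x937DBB6B4899 = 162168224565401.

162168224565401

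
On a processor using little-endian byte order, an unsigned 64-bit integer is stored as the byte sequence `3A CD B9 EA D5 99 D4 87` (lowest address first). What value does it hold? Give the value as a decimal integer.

9787617034228059450

Little-endian stores the least-significant byte at the lowest address.
Reassemble most-significant byte first: 87 D4 99 D5 EA B9 CD 3A → 0x87D499D5EAB9CD3A.
0x87D499D5EAB9CD3A = 9787617034228059450.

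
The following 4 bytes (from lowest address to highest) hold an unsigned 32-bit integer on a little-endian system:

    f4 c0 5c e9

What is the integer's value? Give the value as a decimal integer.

3915170036

Little-endian: lowest address holds the least-significant byte.
Reassemble most-significant byte first: E9 5C C0 F4 → 0xE95CC0F4.
0xE95CC0F4 = 3915170036.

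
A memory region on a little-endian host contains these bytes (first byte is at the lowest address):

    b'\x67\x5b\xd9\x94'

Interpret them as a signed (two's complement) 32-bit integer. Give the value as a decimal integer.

Little-endian stores the least-significant byte at the lowest address.
Reassemble most-significant byte first: 94 D9 5B 67 → 0x94D95B67.
Top bit is set, so as a signed 32-bit value this is 0x94D95B67 − 2^32 = -1797694617.

-1797694617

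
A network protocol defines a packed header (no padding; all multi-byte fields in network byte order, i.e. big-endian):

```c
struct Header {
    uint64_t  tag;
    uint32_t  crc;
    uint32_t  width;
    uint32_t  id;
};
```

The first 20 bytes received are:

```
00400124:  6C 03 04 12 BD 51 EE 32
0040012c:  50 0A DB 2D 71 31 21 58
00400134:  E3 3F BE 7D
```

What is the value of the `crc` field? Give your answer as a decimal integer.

`crc` follows `tag` (8 bytes), so it starts at byte offset 8 and occupies 4 bytes.
Bytes at offsets 8..11: 50 0A DB 2D.
In big-endian order the high byte comes first in memory.
The bytes are already most-significant first: 0x500ADB2D.
0x500ADB2D = 1342888749.

1342888749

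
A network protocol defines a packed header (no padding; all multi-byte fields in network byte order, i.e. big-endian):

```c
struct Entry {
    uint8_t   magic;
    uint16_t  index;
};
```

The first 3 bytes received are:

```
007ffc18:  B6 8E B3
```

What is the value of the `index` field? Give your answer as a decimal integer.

36531

`index` follows `magic` (1 byte), so it starts at byte offset 1 and occupies 2 bytes.
Bytes at offsets 1..2: 8E B3.
Big-endian: lowest address holds the most-significant byte.
The bytes are already most-significant first: 0x8EB3.
0x8EB3 = 36531.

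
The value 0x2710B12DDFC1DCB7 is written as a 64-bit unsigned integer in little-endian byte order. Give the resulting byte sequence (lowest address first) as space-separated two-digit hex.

B7 DC C1 DF 2D B1 10 27

Split into bytes (most-significant first): 27 10 B1 2D DF C1 DC B7.
In little-endian order the low byte comes first in memory.
So at ascending addresses the bytes are B7 DC C1 DF 2D B1 10 27.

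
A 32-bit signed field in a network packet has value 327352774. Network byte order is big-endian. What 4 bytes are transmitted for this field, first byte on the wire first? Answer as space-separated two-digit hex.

327352774 in hexadecimal, padded to 32 bits, is 0x138301C6.
Split into bytes (most-significant first): 13 83 01 C6.
In big-endian order the high byte comes first in memory.
So the memory order matches the most-significant-first order: 13 83 01 C6.

13 83 01 C6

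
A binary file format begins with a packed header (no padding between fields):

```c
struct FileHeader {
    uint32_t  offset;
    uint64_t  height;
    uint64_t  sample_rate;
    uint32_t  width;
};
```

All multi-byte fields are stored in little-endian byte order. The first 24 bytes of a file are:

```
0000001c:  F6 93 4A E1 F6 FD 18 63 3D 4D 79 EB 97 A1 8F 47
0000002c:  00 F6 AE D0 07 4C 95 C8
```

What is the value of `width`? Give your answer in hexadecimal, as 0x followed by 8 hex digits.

0xC8954C07

`width` follows `offset` (4 B), `height` (8 B), `sample_rate` (8 B), so it starts at offset 4 + 8 + 8 = 20 and occupies 4 bytes.
Bytes at offsets 20..23: 07 4C 95 C8.
Little-endian: lowest address holds the least-significant byte.
Reassemble most-significant byte first: C8 95 4C 07 → 0xC8954C07.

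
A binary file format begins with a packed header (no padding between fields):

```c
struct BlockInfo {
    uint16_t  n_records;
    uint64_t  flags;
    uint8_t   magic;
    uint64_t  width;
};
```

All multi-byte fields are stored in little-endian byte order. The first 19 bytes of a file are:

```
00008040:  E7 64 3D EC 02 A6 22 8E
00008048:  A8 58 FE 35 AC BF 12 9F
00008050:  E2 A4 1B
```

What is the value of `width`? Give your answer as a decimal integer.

`width` follows `n_records` (2 B), `flags` (8 B), `magic` (1 B), so it starts at offset 2 + 8 + 1 = 11 and occupies 8 bytes.
Bytes at offsets 11..18: 35 AC BF 12 9F E2 A4 1B.
Little-endian: lowest address holds the least-significant byte.
Reassemble most-significant byte first: 1B A4 E2 9F 12 BF AC 35 → 0x1BA4E29F12BFAC35.
0x1BA4E29F12BFAC35 = 1991966108046830645.

1991966108046830645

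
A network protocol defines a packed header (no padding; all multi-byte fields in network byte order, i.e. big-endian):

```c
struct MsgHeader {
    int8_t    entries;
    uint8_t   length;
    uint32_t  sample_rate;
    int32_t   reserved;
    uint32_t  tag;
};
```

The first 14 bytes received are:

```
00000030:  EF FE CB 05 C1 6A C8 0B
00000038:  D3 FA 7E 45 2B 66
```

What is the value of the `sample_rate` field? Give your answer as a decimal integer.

`sample_rate` follows `entries` (1 B), `length` (1 B), so it starts at offset 1 + 1 = 2 and occupies 4 bytes.
Bytes at offsets 2..5: CB 05 C1 6A.
Big-endian: lowest address holds the most-significant byte.
The bytes are already most-significant first: 0xCB05C16A.
0xCB05C16A = 3406152042.

3406152042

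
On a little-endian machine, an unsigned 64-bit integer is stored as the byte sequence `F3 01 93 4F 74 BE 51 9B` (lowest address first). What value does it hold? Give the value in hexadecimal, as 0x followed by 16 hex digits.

0x9B51BE744F9301F3

Little-endian stores the least-significant byte at the lowest address.
Reassemble most-significant byte first: 9B 51 BE 74 4F 93 01 F3 → 0x9B51BE744F9301F3.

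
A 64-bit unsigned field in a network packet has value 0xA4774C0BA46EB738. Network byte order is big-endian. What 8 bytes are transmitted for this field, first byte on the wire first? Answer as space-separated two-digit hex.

Split into bytes (most-significant first): A4 77 4C 0B A4 6E B7 38.
In big-endian order the high byte comes first in memory.
So the memory order matches the most-significant-first order: A4 77 4C 0B A4 6E B7 38.

A4 77 4C 0B A4 6E B7 38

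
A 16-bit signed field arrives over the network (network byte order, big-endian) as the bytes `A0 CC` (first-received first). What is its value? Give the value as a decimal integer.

-24372

In big-endian order the high byte comes first in memory.
The bytes are already most-significant first: 0xA0CC.
Top bit is set, so as a signed 16-bit value this is 0xA0CC − 2^16 = -24372.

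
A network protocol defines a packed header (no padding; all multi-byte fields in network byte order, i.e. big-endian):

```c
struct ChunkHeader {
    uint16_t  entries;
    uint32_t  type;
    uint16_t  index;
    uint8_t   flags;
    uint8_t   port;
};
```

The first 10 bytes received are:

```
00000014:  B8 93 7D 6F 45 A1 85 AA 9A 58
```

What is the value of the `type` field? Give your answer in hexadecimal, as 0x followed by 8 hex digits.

0x7D6F45A1

`type` follows `entries` (2 bytes), so it starts at byte offset 2 and occupies 4 bytes.
Bytes at offsets 2..5: 7D 6F 45 A1.
Big-endian stores the most-significant byte at the lowest address.
The bytes are already most-significant first: 0x7D6F45A1.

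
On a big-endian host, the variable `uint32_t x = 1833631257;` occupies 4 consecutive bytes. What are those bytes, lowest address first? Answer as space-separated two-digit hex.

6D 4A FE 19

1833631257 in hexadecimal, padded to 32 bits, is 0x6D4AFE19.
Split into bytes (most-significant first): 6D 4A FE 19.
Big-endian stores the most-significant byte at the lowest address.
So the memory order matches the most-significant-first order: 6D 4A FE 19.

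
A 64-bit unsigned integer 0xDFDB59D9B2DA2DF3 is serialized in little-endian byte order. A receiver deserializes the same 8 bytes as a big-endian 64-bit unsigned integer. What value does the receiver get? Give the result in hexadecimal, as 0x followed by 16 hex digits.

Stored little-endian, the bytes at ascending addresses are F3 2D DA B2 D9 59 DB DF.
Read back as big-endian, the last byte is least significant, giving 0xF32DDAB2D959DBDF.

0xF32DDAB2D959DBDF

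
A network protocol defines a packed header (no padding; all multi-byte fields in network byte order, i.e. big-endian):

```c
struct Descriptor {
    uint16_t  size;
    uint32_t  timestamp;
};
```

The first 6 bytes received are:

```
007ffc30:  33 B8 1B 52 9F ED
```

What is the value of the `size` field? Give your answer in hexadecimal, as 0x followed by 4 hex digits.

`size` is the first field, at byte offset 0, occupying 2 bytes.
Bytes at offsets 0..1: 33 B8.
In big-endian order the high byte comes first in memory.
The bytes are already most-significant first: 0x33B8.

0x33B8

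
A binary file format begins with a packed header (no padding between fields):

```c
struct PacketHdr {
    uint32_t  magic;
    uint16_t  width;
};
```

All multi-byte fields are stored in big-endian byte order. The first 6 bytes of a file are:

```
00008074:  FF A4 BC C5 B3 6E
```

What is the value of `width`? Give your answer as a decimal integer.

`width` follows `magic` (4 bytes), so it starts at byte offset 4 and occupies 2 bytes.
Bytes at offsets 4..5: B3 6E.
In big-endian order the high byte comes first in memory.
The bytes are already most-significant first: 0xB36E.
0xB36E = 45934.

45934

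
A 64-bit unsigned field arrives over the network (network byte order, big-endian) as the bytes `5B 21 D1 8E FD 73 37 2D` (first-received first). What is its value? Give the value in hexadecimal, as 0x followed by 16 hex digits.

0x5B21D18EFD73372D

Big-endian: lowest address holds the most-significant byte.
The bytes are already most-significant first: 0x5B21D18EFD73372D.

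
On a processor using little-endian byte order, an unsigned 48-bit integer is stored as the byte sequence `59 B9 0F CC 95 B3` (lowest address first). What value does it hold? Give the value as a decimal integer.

197455955081561

Little-endian stores the least-significant byte at the lowest address.
Reassemble most-significant byte first: B3 95 CC 0F B9 59 → 0xB395CC0FB959.
0xB395CC0FB959 = 197455955081561.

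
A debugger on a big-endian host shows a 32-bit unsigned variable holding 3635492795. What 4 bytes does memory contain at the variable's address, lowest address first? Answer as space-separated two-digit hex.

D8 B1 37 BB

3635492795 in hexadecimal, padded to 32 bits, is 0xD8B137BB.
Split into bytes (most-significant first): D8 B1 37 BB.
Big-endian stores the most-significant byte at the lowest address.
So the memory order matches the most-significant-first order: D8 B1 37 BB.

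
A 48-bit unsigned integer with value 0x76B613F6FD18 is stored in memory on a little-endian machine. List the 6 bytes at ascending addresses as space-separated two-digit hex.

18 FD F6 13 B6 76

Split into bytes (most-significant first): 76 B6 13 F6 FD 18.
Little-endian: lowest address holds the least-significant byte.
So at ascending addresses the bytes are 18 FD F6 13 B6 76.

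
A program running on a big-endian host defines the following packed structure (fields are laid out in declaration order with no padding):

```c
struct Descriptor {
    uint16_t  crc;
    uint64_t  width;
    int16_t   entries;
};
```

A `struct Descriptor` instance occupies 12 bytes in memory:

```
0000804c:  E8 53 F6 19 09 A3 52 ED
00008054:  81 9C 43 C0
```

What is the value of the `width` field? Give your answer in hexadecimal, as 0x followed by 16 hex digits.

`width` follows `crc` (2 bytes), so it starts at byte offset 2 and occupies 8 bytes.
Bytes at offsets 2..9: F6 19 09 A3 52 ED 81 9C.
Big-endian stores the most-significant byte at the lowest address.
The bytes are already most-significant first: 0xF61909A352ED819C.

0xF61909A352ED819C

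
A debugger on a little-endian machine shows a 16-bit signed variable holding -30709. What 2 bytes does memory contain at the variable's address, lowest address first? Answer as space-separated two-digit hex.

0B 88

Two's complement of -30709 in 16 bits: 30709 = 0x77F5; invert → 0x880A; add 1 → 0x880B.
Split into bytes (most-significant first): 88 0B.
In little-endian order the low byte comes first in memory.
So at ascending addresses the bytes are 0B 88.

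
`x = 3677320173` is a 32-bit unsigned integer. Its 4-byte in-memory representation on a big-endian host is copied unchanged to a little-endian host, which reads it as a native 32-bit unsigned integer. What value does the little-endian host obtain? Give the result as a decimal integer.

3983749083

3677320173 in 32-bit hexadecimal is 0xDB2F73ED.
Stored big-endian, the bytes at ascending addresses are DB 2F 73 ED.
Read back as little-endian, the first byte is least significant, giving 0xED732FDB.
0xED732FDB = 3983749083.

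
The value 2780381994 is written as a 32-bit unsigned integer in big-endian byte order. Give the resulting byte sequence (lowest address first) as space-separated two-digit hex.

A5 B9 43 2A

2780381994 in hexadecimal, padded to 32 bits, is 0xA5B9432A.
Split into bytes (most-significant first): A5 B9 43 2A.
In big-endian order the high byte comes first in memory.
So the memory order matches the most-significant-first order: A5 B9 43 2A.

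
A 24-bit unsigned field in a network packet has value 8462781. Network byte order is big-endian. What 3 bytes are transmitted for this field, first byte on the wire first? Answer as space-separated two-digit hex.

81 21 BD

8462781 in hexadecimal, padded to 24 bits, is 0x8121BD.
Split into bytes (most-significant first): 81 21 BD.
In big-endian order the high byte comes first in memory.
So the memory order matches the most-significant-first order: 81 21 BD.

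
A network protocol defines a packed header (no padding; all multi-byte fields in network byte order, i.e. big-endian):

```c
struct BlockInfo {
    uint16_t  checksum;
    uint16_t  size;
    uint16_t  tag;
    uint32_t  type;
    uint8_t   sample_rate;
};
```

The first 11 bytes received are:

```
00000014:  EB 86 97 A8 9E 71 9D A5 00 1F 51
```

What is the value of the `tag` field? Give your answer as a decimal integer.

`tag` follows `checksum` (2 B), `size` (2 B), so it starts at offset 2 + 2 = 4 and occupies 2 bytes.
Bytes at offsets 4..5: 9E 71.
In big-endian order the high byte comes first in memory.
The bytes are already most-significant first: 0x9E71.
0x9E71 = 40561.

40561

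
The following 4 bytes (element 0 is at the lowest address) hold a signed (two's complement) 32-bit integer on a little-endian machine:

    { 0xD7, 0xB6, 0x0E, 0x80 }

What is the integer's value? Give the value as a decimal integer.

In little-endian order the low byte comes first in memory.
Reassemble most-significant byte first: 80 0E B6 D7 → 0x800EB6D7.
Top bit is set, so as a signed 32-bit value this is 0x800EB6D7 − 2^32 = -2146519337.

-2146519337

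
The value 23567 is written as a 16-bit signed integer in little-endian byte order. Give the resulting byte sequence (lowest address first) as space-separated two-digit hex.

0F 5C

23567 in hexadecimal, padded to 16 bits, is 0x5C0F.
Split into bytes (most-significant first): 5C 0F.
Little-endian: lowest address holds the least-significant byte.
So at ascending addresses the bytes are 0F 5C.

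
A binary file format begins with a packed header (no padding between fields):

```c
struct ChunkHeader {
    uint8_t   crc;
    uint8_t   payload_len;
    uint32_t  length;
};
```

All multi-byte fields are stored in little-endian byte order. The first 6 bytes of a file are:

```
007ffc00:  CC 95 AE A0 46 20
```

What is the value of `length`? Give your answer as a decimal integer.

`length` follows `crc` (1 B), `payload_len` (1 B), so it starts at offset 1 + 1 = 2 and occupies 4 bytes.
Bytes at offsets 2..5: AE A0 46 20.
In little-endian order the low byte comes first in memory.
Reassemble most-significant byte first: 20 46 A0 AE → 0x2046A0AE.
0x2046A0AE = 541499566.

541499566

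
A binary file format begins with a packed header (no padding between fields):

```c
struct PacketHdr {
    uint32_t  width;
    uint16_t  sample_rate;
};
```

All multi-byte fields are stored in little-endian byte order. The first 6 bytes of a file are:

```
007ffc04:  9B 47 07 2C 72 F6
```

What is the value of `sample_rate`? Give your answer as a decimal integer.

63090

`sample_rate` follows `width` (4 bytes), so it starts at byte offset 4 and occupies 2 bytes.
Bytes at offsets 4..5: 72 F6.
In little-endian order the low byte comes first in memory.
Reassemble most-significant byte first: F6 72 → 0xF672.
0xF672 = 63090.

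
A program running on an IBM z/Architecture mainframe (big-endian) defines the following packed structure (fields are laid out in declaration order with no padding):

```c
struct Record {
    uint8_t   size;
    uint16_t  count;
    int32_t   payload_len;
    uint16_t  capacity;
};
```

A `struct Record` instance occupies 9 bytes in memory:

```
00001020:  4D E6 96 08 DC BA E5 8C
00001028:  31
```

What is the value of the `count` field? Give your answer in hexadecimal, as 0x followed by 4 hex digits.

`count` follows `size` (1 byte), so it starts at byte offset 1 and occupies 2 bytes.
Bytes at offsets 1..2: E6 96.
Big-endian stores the most-significant byte at the lowest address.
The bytes are already most-significant first: 0xE696.

0xE696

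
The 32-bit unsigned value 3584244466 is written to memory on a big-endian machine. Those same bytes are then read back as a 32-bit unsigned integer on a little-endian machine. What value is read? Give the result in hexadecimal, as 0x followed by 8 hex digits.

0xF23AA3D5

3584244466 in 32-bit hexadecimal is 0xD5A33AF2.
Stored big-endian, the bytes at ascending addresses are D5 A3 3A F2.
Read back as little-endian, the first byte is least significant, giving 0xF23AA3D5.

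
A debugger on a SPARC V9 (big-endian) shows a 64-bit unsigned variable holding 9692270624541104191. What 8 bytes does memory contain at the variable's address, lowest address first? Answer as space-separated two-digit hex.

9692270624541104191 in hexadecimal, padded to 64 bits, is 0x8681DCC7FAB9D83F.
Split into bytes (most-significant first): 86 81 DC C7 FA B9 D8 3F.
Big-endian stores the most-significant byte at the lowest address.
So the memory order matches the most-significant-first order: 86 81 DC C7 FA B9 D8 3F.

86 81 DC C7 FA B9 D8 3F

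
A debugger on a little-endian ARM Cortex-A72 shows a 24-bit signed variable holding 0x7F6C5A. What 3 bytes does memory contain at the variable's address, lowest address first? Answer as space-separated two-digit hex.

5A 6C 7F

Split into bytes (most-significant first): 7F 6C 5A.
In little-endian order the low byte comes first in memory.
So at ascending addresses the bytes are 5A 6C 7F.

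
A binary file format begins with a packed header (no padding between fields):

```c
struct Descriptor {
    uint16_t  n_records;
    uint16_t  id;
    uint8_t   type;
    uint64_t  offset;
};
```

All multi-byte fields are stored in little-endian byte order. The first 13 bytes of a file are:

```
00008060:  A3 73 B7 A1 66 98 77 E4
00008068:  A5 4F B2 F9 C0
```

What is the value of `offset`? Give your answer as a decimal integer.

`offset` follows `n_records` (2 B), `id` (2 B), `type` (1 B), so it starts at offset 2 + 2 + 1 = 5 and occupies 8 bytes.
Bytes at offsets 5..12: 98 77 E4 A5 4F B2 F9 C0.
In little-endian order the low byte comes first in memory.
Reassemble most-significant byte first: C0 F9 B2 4F A5 E4 77 98 → 0xC0F9B24FA5E47798.
0xC0F9B24FA5E47798 = 13905341379638491032.

13905341379638491032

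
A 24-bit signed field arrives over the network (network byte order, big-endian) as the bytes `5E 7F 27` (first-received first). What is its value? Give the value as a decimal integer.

Big-endian: lowest address holds the most-significant byte.
The bytes are already most-significant first: 0x5E7F27.
0x5E7F27 = 6192935.

6192935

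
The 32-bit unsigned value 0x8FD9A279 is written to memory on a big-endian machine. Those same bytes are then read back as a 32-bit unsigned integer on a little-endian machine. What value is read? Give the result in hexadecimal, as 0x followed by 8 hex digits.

0x79A2D98F

Stored big-endian, the bytes at ascending addresses are 8F D9 A2 79.
Read back as little-endian, the first byte is least significant, giving 0x79A2D98F.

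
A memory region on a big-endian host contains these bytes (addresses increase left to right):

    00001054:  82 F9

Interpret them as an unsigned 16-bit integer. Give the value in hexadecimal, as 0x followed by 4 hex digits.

In big-endian order the high byte comes first in memory.
The bytes are already most-significant first: 0x82F9.

0x82F9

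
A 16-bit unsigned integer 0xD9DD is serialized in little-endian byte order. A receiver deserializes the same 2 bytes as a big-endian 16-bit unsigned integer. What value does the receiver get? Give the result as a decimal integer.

56793

Stored little-endian, the bytes at ascending addresses are DD D9.
Read back as big-endian, the last byte is least significant, giving 0xDDD9.
0xDDD9 = 56793.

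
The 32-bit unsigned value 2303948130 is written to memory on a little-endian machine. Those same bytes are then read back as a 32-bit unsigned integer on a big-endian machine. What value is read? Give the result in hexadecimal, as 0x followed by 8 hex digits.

2303948130 in 32-bit hexadecimal is 0x89537562.
Stored little-endian, the bytes at ascending addresses are 62 75 53 89.
Read back as big-endian, the last byte is least significant, giving 0x62755389.

0x62755389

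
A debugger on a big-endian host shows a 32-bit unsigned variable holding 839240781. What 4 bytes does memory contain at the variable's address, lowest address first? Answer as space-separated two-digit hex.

839240781 in hexadecimal, padded to 32 bits, is 0x3205CC4D.
Split into bytes (most-significant first): 32 05 CC 4D.
Big-endian stores the most-significant byte at the lowest address.
So the memory order matches the most-significant-first order: 32 05 CC 4D.

32 05 CC 4D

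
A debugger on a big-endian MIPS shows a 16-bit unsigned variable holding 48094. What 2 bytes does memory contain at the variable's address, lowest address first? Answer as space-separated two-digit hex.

48094 in hexadecimal, padded to 16 bits, is 0xBBDE.
Split into bytes (most-significant first): BB DE.
Big-endian: lowest address holds the most-significant byte.
So the memory order matches the most-significant-first order: BB DE.

BB DE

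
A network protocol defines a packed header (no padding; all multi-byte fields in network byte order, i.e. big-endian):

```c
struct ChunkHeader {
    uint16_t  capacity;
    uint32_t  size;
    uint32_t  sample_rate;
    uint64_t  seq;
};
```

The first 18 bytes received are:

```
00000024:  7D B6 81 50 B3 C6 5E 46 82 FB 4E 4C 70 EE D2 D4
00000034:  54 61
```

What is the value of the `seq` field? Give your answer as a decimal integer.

`seq` follows `capacity` (2 B), `size` (4 B), `sample_rate` (4 B), so it starts at offset 2 + 4 + 4 = 10 and occupies 8 bytes.
Bytes at offsets 10..17: 4E 4C 70 EE D2 D4 54 61.
In big-endian order the high byte comes first in memory.
The bytes are already most-significant first: 0x4E4C70EED2D45461.
0x4E4C70EED2D45461 = 5642008604230046817.

5642008604230046817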